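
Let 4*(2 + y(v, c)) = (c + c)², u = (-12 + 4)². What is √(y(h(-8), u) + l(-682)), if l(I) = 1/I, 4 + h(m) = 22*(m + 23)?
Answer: √1904216974/682 ≈ 63.984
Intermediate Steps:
h(m) = 502 + 22*m (h(m) = -4 + 22*(m + 23) = -4 + 22*(23 + m) = -4 + (506 + 22*m) = 502 + 22*m)
u = 64 (u = (-8)² = 64)
y(v, c) = -2 + c² (y(v, c) = -2 + (c + c)²/4 = -2 + (2*c)²/4 = -2 + (4*c²)/4 = -2 + c²)
√(y(h(-8), u) + l(-682)) = √((-2 + 64²) + 1/(-682)) = √((-2 + 4096) - 1/682) = √(4094 - 1/682) = √(2792107/682) = √1904216974/682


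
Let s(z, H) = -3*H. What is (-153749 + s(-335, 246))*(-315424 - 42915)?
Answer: 55358717093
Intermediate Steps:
(-153749 + s(-335, 246))*(-315424 - 42915) = (-153749 - 3*246)*(-315424 - 42915) = (-153749 - 738)*(-358339) = -154487*(-358339) = 55358717093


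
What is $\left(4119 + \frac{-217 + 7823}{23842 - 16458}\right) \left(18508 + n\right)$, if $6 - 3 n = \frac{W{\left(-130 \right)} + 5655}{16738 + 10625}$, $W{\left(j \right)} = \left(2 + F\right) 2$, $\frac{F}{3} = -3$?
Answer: $\frac{1777904777135623}{23313276} \approx 7.6262 \cdot 10^{7}$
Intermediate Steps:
$F = -9$ ($F = 3 \left(-3\right) = -9$)
$W{\left(j \right)} = -14$ ($W{\left(j \right)} = \left(2 - 9\right) 2 = \left(-7\right) 2 = -14$)
$n = \frac{158537}{82089}$ ($n = 2 - \frac{\left(-14 + 5655\right) \frac{1}{16738 + 10625}}{3} = 2 - \frac{5641 \cdot \frac{1}{27363}}{3} = 2 - \frac{5641}{82089} = \frac{158537}{82089} \approx 1.9313$)
$\left(4119 + \frac{-217 + 7823}{23842 - 16458}\right) \left(18508 + n\right) = \left(4119 + \frac{-217 + 7823}{23842 - 16458}\right) \left(18508 + \frac{158537}{82089}\right) = \left(4119 + \frac{7606}{7384}\right) \frac{1519461749}{82089} = \left(4119 + 7606 \cdot \frac{1}{7384}\right) \frac{1519461749}{82089} = \left(4119 + \frac{3803}{3692}\right) \frac{1519461749}{82089} = \frac{15211151}{3692} \cdot \frac{1519461749}{82089} = \frac{1777904777135623}{23313276}$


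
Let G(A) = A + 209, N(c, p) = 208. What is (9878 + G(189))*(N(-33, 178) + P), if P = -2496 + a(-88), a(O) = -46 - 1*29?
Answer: -24282188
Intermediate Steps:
a(O) = -75 (a(O) = -46 - 29 = -75)
G(A) = 209 + A
P = -2571 (P = -2496 - 75 = -2571)
(9878 + G(189))*(N(-33, 178) + P) = (9878 + (209 + 189))*(208 - 2571) = (9878 + 398)*(-2363) = 10276*(-2363) = -24282188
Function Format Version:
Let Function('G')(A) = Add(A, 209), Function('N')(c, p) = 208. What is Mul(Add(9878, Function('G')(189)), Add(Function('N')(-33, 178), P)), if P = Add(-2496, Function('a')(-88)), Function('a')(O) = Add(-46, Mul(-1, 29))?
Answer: -24282188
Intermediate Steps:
Function('a')(O) = -75 (Function('a')(O) = Add(-46, -29) = -75)
Function('G')(A) = Add(209, A)
P = -2571 (P = Add(-2496, -75) = -2571)
Mul(Add(9878, Function('G')(189)), Add(Function('N')(-33, 178), P)) = Mul(Add(9878, Add(209, 189)), Add(208, -2571)) = Mul(Add(9878, 398), -2363) = Mul(10276, -2363) = -24282188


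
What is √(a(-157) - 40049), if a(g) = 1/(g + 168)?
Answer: I*√4845918/11 ≈ 200.12*I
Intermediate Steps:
a(g) = 1/(168 + g)
√(a(-157) - 40049) = √(1/(168 - 157) - 40049) = √(1/11 - 40049) = √(-440538/11) = I*√4845918/11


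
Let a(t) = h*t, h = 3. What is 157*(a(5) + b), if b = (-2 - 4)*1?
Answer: 1413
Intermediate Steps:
a(t) = 3*t
b = -6 (b = -6*1 = -6)
157*(a(5) + b) = 157*(3*5 - 6) = 157*(15 - 6) = 157*9 = 1413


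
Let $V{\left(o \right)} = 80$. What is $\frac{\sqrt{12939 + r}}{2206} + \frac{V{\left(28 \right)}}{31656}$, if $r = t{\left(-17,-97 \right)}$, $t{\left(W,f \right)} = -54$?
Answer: $\frac{10}{3957} + \frac{\sqrt{12885}}{2206} \approx 0.053983$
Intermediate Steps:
$r = -54$
$\frac{\sqrt{12939 + r}}{2206} + \frac{V{\left(28 \right)}}{31656} = \frac{\sqrt{12939 - 54}}{2206} + \frac{80}{31656} = \sqrt{12885} \cdot \frac{1}{2206} + 80 \cdot \frac{1}{31656} = \frac{\sqrt{12885}}{2206} + \frac{10}{3957} = \frac{10}{3957} + \frac{\sqrt{12885}}{2206}$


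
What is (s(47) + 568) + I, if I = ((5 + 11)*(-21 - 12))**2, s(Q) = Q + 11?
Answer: 279410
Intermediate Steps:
s(Q) = 11 + Q
I = 278784 (I = (16*(-33))**2 = (-528)**2 = 278784)
(s(47) + 568) + I = ((11 + 47) + 568) + 278784 = (58 + 568) + 278784 = 626 + 278784 = 279410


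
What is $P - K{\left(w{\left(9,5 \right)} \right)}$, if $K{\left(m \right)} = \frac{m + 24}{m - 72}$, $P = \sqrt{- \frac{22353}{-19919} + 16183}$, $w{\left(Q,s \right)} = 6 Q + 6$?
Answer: $7 + \frac{\sqrt{6421318506070}}{19919} \approx 134.22$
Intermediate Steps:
$w{\left(Q,s \right)} = 6 + 6 Q$
$P = \frac{\sqrt{6421318506070}}{19919}$ ($P = \sqrt{\left(-22353\right) \left(- \frac{1}{19919}\right) + 16183} = \sqrt{\frac{22353}{19919} + 16183} = \sqrt{\frac{322371530}{19919}} = \frac{\sqrt{6421318506070}}{19919} \approx 127.22$)
$K{\left(m \right)} = \frac{24 + m}{-72 + m}$
$P - K{\left(w{\left(9,5 \right)} \right)} = \frac{\sqrt{6421318506070}}{19919} - \frac{24 + \left(6 + 6 \cdot 9\right)}{-72 + \left(6 + 6 \cdot 9\right)} = \frac{\sqrt{6421318506070}}{19919} - \frac{24 + \left(6 + 54\right)}{-72 + \left(6 + 54\right)} = \frac{\sqrt{6421318506070}}{19919} - \frac{24 + 60}{-72 + 60} = \frac{\sqrt{6421318506070}}{19919} - \frac{1}{-12} \cdot 84 = \frac{\sqrt{6421318506070}}{19919} - \left(- \frac{1}{12}\right) 84 = \frac{\sqrt{6421318506070}}{19919} - -7 = \frac{\sqrt{6421318506070}}{19919} + 7 = 7 + \frac{\sqrt{6421318506070}}{19919}$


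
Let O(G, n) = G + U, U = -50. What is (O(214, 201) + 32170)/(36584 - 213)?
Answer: 32334/36371 ≈ 0.88900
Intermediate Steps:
O(G, n) = -50 + G (O(G, n) = G - 50 = -50 + G)
(O(214, 201) + 32170)/(36584 - 213) = ((-50 + 214) + 32170)/(36584 - 213) = (164 + 32170)/36371 = 32334*(1/36371) = 32334/36371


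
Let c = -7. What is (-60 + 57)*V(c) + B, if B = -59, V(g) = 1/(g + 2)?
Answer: -292/5 ≈ -58.400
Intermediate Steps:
V(g) = 1/(2 + g)
(-60 + 57)*V(c) + B = (-60 + 57)/(2 - 7) - 59 = -3/(-5) - 59 = -3*(-1/5) - 59 = 3/5 - 59 = -292/5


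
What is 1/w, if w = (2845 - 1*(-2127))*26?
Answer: 1/129272 ≈ 7.7356e-6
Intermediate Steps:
w = 129272 (w = (2845 + 2127)*26 = 4972*26 = 129272)
1/w = 1/129272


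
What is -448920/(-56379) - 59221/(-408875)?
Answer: 62296995253/7683987875 ≈ 8.1074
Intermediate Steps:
-448920/(-56379) - 59221/(-408875) = -448920*(-1/56379) - 59221*(-1/408875) = 149640/18793 + 59221/408875 = 62296995253/7683987875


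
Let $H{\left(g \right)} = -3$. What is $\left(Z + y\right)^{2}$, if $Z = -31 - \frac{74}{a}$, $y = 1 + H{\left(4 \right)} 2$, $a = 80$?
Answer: $\frac{2181529}{1600} \approx 1363.5$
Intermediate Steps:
$y = -5$ ($y = 1 - 6 = -5$)
$Z = - \frac{1277}{40}$ ($Z = -31 - \frac{74}{80} = -31 - 74 \cdot \frac{1}{80} = -31 - \frac{37}{40} = - \frac{1277}{40} \approx -31.925$)
$\left(Z + y\right)^{2} = \left(- \frac{1277}{40} - 5\right)^{2} = \left(- \frac{1477}{40}\right)^{2} = \frac{2181529}{1600}$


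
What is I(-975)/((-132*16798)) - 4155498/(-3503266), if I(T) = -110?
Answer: 209420924377/176543586804 ≈ 1.1862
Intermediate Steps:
I(-975)/((-132*16798)) - 4155498/(-3503266) = -110/((-132*16798)) - 4155498/(-3503266) = -110/(-2217336) - 4155498*(-1/3503266) = -110*(-1/2217336) + 2077749/1751633 = 5/100788 + 2077749/1751633 = 209420924377/176543586804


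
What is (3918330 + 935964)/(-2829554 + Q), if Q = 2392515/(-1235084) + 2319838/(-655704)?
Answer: -245702978852798124/143219836265362331 ≈ -1.7156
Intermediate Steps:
Q = -277123528247/50615594946 (Q = 2392515*(-1/1235084) + 2319838*(-1/655704) = -2392515/1235084 - 1159919/327852 = -277123528247/50615594946 ≈ -5.4751)
(3918330 + 935964)/(-2829554 + Q) = (3918330 + 935964)/(-2829554 - 277123528247/50615594946) = 4854294/(-143219836265362331/50615594946) = 4854294*(-50615594946/143219836265362331) = -245702978852798124/143219836265362331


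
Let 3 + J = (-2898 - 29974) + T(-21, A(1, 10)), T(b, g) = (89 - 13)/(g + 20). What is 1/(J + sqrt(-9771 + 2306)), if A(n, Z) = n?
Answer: -14496279/476516001466 - 441*I*sqrt(7465)/476516001466 ≈ -3.0421e-5 - 7.9961e-8*I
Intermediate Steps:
T(b, g) = 76/(20 + g)
J = -690299/21 (J = -3 + ((-2898 - 29974) + 76/(20 + 1)) = -3 + (-32872 + 76/21) = -3 - 690236/21 = -690299/21 ≈ -32871.)
1/(J + sqrt(-9771 + 2306)) = 1/(-690299/21 + sqrt(-9771 + 2306)) = 1/(-690299/21 + sqrt(-7465)) = 1/(-690299/21 + I*sqrt(7465))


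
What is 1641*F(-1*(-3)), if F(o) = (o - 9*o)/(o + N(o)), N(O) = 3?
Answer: -6564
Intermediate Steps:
F(o) = -8*o/(3 + o) (F(o) = (o - 9*o)/(o + 3) = (-8*o)/(3 + o) = -8*o/(3 + o))
1641*F(-1*(-3)) = 1641*(-8*(-1*(-3))/(3 - 1*(-3))) = 1641*(-8*3/(3 + 3)) = 1641*(-8*3/6) = 1641*(-8*3*⅙) = 1641*(-4) = -6564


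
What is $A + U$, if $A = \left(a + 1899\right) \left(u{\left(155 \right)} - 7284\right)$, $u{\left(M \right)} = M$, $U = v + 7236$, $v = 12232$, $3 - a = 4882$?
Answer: $21263888$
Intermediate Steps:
$a = -4879$ ($a = 3 - 4882 = -4879$)
$U = 19468$ ($U = 12232 + 7236 = 19468$)
$A = 21244420$ ($A = \left(-4879 + 1899\right) \left(155 - 7284\right) = \left(-2980\right) \left(-7129\right) = 21244420$)
$A + U = 21244420 + 19468 = 21263888$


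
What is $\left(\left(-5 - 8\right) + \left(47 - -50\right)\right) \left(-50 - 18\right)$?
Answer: $-5712$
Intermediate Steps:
$\left(\left(-5 - 8\right) + \left(47 - -50\right)\right) \left(-50 - 18\right) = \left(\left(-5 - 8\right) + \left(47 + 50\right)\right) \left(-68\right) = \left(-13 + 97\right) \left(-68\right) = 84 \left(-68\right) = -5712$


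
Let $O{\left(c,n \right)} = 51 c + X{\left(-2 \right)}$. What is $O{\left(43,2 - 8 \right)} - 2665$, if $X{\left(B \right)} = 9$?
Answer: $-463$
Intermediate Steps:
$O{\left(c,n \right)} = 9 + 51 c$ ($O{\left(c,n \right)} = 51 c + 9 = 9 + 51 c$)
$O{\left(43,2 - 8 \right)} - 2665 = \left(9 + 51 \cdot 43\right) - 2665 = \left(9 + 2193\right) - 2665 = 2202 - 2665 = -463$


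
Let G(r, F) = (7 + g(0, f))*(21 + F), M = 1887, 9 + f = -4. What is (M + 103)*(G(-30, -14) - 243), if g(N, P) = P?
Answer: -567150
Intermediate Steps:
f = -13 (f = -9 - 4 = -13)
G(r, F) = -126 - 6*F (G(r, F) = (7 - 13)*(21 + F) = -6*(21 + F) = -126 - 6*F)
(M + 103)*(G(-30, -14) - 243) = (1887 + 103)*((-126 - 6*(-14)) - 243) = 1990*((-126 + 84) - 243) = 1990*(-42 - 243) = 1990*(-285) = -567150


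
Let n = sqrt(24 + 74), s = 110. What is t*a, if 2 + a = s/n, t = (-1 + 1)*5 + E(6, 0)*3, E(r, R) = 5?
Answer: -30 + 825*sqrt(2)/7 ≈ 136.68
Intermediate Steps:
t = 15 (t = (-1 + 1)*5 + 5*3 = 0*5 + 15 = 0 + 15 = 15)
n = 7*sqrt(2) (n = sqrt(98) = 7*sqrt(2) ≈ 9.8995)
a = -2 + 55*sqrt(2)/7 (a = -2 + 110/((7*sqrt(2))) = -2 + 110*(sqrt(2)/14) = -2 + 55*sqrt(2)/7 ≈ 9.1117)
t*a = 15*(-2 + 55*sqrt(2)/7) = -30 + 825*sqrt(2)/7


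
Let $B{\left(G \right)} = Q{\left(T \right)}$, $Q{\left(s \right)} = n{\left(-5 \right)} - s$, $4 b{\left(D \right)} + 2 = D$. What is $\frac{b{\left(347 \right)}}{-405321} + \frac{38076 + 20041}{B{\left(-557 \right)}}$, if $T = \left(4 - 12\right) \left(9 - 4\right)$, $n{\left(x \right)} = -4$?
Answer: $\frac{1963003121}{1215963} \approx 1614.4$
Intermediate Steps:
$b{\left(D \right)} = - \frac{1}{2} + \frac{D}{4}$
$T = -40$ ($T = \left(-8\right) 5 = -40$)
$Q{\left(s \right)} = -4 - s$
$B{\left(G \right)} = 36$ ($B{\left(G \right)} = -4 - -40 = -4 + 40 = 36$)
$\frac{b{\left(347 \right)}}{-405321} + \frac{38076 + 20041}{B{\left(-557 \right)}} = \frac{- \frac{1}{2} + \frac{1}{4} \cdot 347}{-405321} + \frac{38076 + 20041}{36} = \left(- \frac{1}{2} + \frac{347}{4}\right) \left(- \frac{1}{405321}\right) + 58117 \cdot \frac{1}{36} = \frac{345}{4} \left(- \frac{1}{405321}\right) + \frac{58117}{36} = - \frac{115}{540428} + \frac{58117}{36} = \frac{1963003121}{1215963}$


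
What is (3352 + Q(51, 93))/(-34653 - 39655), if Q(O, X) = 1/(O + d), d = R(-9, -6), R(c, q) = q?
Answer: -150841/3343860 ≈ -0.045110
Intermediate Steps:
d = -6
Q(O, X) = 1/(-6 + O) (Q(O, X) = 1/(O - 6) = 1/(-6 + O))
(3352 + Q(51, 93))/(-34653 - 39655) = (3352 + 1/(-6 + 51))/(-34653 - 39655) = (3352 + 1/45)/(-74308) = (3352 + 1/45)*(-1/74308) = (150841/45)*(-1/74308) = -150841/3343860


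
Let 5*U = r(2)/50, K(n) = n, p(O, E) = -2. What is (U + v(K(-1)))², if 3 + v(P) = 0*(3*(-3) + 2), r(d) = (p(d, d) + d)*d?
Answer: 9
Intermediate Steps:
r(d) = d*(-2 + d) (r(d) = (-2 + d)*d = d*(-2 + d))
U = 0 (U = ((2*(-2 + 2))/50)/5 = ((2*0)*(1/50))/5 = (0*(1/50))/5 = (⅕)*0 = 0)
v(P) = -3 (v(P) = -3 + 0*(3*(-3) + 2) = -3 + 0*(-9 + 2) = -3 + 0*(-7) = -3 + 0 = -3)
(U + v(K(-1)))² = (0 - 3)² = (-3)² = 9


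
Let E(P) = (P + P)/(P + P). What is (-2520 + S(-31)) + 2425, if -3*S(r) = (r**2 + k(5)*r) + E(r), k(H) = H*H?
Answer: -472/3 ≈ -157.33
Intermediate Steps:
E(P) = 1 (E(P) = (2*P)/((2*P)) = (2*P)*(1/(2*P)) = 1)
k(H) = H**2
S(r) = -1/3 - 25*r/3 - r**2/3 (S(r) = -((r**2 + 5**2*r) + 1)/3 = -((r**2 + 25*r) + 1)/3 = -(1 + r**2 + 25*r)/3 = -1/3 - 25*r/3 - r**2/3)
(-2520 + S(-31)) + 2425 = (-2520 + (-1/3 - 25/3*(-31) - 1/3*(-31)**2)) + 2425 = (-2520 + (-1/3 + 775/3 - 1/3*961)) + 2425 = (-2520 + (-1/3 + 775/3 - 961/3)) + 2425 = (-2520 - 187/3) + 2425 = -7747/3 + 2425 = -472/3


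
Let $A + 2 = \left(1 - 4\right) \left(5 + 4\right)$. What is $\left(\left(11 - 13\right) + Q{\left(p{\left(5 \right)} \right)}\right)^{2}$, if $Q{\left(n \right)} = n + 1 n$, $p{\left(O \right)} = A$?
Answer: $3600$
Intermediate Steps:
$A = -29$ ($A = -2 + \left(1 - 4\right) \left(5 + 4\right) = -2 - 27 = -29$)
$p{\left(O \right)} = -29$
$Q{\left(n \right)} = 2 n$ ($Q{\left(n \right)} = n + n = 2 n$)
$\left(\left(11 - 13\right) + Q{\left(p{\left(5 \right)} \right)}\right)^{2} = \left(\left(11 - 13\right) + 2 \left(-29\right)\right)^{2} = \left(\left(11 - 13\right) - 58\right)^{2} = \left(-2 - 58\right)^{2} = \left(-60\right)^{2} = 3600$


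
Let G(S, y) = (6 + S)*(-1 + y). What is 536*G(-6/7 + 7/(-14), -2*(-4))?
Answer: 17420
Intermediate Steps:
G(S, y) = (-1 + y)*(6 + S)
536*G(-6/7 + 7/(-14), -2*(-4)) = 536*(-6 - (-6/7 + 7/(-14)) + 6*(-2*(-4)) + (-6/7 + 7/(-14))*(-2*(-4))) = 536*(-6 - (-6*1/7 + 7*(-1/14)) + 6*8 + (-6*1/7 + 7*(-1/14))*8) = 536*(-6 - (-6/7 - 1/2) + 48 + (-6/7 - 1/2)*8) = 536*(-6 - 1*(-19/14) + 48 - 19/14*8) = 536*(-6 + 19/14 + 48 - 76/7) = 536*(65/2) = 17420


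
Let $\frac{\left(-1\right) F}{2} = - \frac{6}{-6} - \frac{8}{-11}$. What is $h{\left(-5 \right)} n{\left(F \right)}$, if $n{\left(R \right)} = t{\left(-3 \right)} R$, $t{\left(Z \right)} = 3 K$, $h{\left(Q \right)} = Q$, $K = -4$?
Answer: $- \frac{2280}{11} \approx -207.27$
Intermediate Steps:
$t{\left(Z \right)} = -12$ ($t{\left(Z \right)} = 3 \left(-4\right) = -12$)
$F = - \frac{38}{11}$ ($F = - 2 \left(- \frac{6}{-6} - \frac{8}{-11}\right) = - 2 \left(\left(-6\right) \left(- \frac{1}{6}\right) - - \frac{8}{11}\right) = - 2 \left(1 + \frac{8}{11}\right) = \left(-2\right) \frac{19}{11} = - \frac{38}{11} \approx -3.4545$)
$n{\left(R \right)} = - 12 R$
$h{\left(-5 \right)} n{\left(F \right)} = - 5 \left(\left(-12\right) \left(- \frac{38}{11}\right)\right) = \left(-5\right) \frac{456}{11} = - \frac{2280}{11}$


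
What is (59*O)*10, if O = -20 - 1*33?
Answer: -31270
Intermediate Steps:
O = -53 (O = -20 - 33 = -53)
(59*O)*10 = (59*(-53))*10 = -3127*10 = -31270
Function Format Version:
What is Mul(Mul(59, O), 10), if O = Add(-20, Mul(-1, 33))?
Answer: -31270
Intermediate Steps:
O = -53 (O = Add(-20, -33) = -53)
Mul(Mul(59, O), 10) = Mul(Mul(59, -53), 10) = Mul(-3127, 10) = -31270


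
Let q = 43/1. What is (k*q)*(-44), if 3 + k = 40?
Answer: -70004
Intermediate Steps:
k = 37 (k = -3 + 40 = 37)
q = 43 (q = 43*1 = 43)
(k*q)*(-44) = (37*43)*(-44) = 1591*(-44) = -70004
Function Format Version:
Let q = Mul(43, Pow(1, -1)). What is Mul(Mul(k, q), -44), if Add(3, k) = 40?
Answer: -70004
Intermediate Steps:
k = 37 (k = Add(-3, 40) = 37)
q = 43 (q = Mul(43, 1) = 43)
Mul(Mul(k, q), -44) = Mul(Mul(37, 43), -44) = Mul(1591, -44) = -70004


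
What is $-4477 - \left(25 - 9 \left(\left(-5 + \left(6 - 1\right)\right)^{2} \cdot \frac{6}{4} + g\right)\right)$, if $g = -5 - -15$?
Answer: $-4412$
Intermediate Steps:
$g = 10$ ($g = -5 + 15 = 10$)
$-4477 - \left(25 - 9 \left(\left(-5 + \left(6 - 1\right)\right)^{2} \cdot \frac{6}{4} + g\right)\right) = -4477 - \left(25 - 9 \left(\left(-5 + \left(6 - 1\right)\right)^{2} \cdot \frac{6}{4} + 10\right)\right) = -4477 - \left(25 - 9 \left(\left(-5 + \left(6 - 1\right)\right)^{2} \cdot 6 \cdot \frac{1}{4} + 10\right)\right) = -4477 - \left(25 - 9 \left(\left(-5 + 5\right)^{2} \cdot \frac{3}{2} + 10\right)\right) = -4477 - \left(25 - 9 \left(0^{2} \cdot \frac{3}{2} + 10\right)\right) = -4477 - \left(25 - 9 \left(0 \cdot \frac{3}{2} + 10\right)\right) = -4477 - \left(25 - 9 \left(0 + 10\right)\right) = -4477 - \left(25 - 90\right) = -4477 - -65 = -4477 + 65 = -4412$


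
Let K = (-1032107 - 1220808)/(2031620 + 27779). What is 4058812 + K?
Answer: 8358711121073/2059399 ≈ 4.0588e+6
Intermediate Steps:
K = -2252915/2059399 ≈ -1.0940
4058812 + K = 4058812 - 2252915/2059399 = 8358711121073/2059399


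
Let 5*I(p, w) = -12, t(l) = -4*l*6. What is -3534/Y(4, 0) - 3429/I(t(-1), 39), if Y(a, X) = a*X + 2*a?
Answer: 987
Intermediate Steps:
t(l) = -24*l
I(p, w) = -12/5 (I(p, w) = (1/5)*(-12) = -12/5)
Y(a, X) = 2*a + X*a (Y(a, X) = X*a + 2*a = 2*a + X*a)
-3534/Y(4, 0) - 3429/I(t(-1), 39) = -3534*1/(4*(2 + 0)) - 3429/(-12/5) = -3534/(4*2) - 3429*(-5/12) = -3534/8 + 5715/4 = -3534*1/8 + 5715/4 = -1767/4 + 5715/4 = 987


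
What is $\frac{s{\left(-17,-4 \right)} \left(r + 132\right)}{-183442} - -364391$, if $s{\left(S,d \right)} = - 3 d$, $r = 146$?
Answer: $\frac{33422305243}{91721} \approx 3.6439 \cdot 10^{5}$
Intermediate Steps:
$\frac{s{\left(-17,-4 \right)} \left(r + 132\right)}{-183442} - -364391 = \frac{\left(-3\right) \left(-4\right) \left(146 + 132\right)}{-183442} - -364391 = 12 \cdot 278 \left(- \frac{1}{183442}\right) + 364391 = 3336 \left(- \frac{1}{183442}\right) + 364391 = - \frac{1668}{91721} + 364391 = \frac{33422305243}{91721}$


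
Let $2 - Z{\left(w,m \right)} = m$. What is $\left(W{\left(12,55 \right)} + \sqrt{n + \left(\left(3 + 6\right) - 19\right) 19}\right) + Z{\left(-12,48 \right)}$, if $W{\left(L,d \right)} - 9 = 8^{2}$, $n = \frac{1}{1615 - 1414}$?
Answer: $27 + \frac{i \sqrt{7675989}}{201} \approx 27.0 + 13.784 i$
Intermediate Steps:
$Z{\left(w,m \right)} = 2 - m$
$n = \frac{1}{201} \approx 0.0049751$
$W{\left(L,d \right)} = 73$ ($W{\left(L,d \right)} = 9 + 8^{2} = 9 + 64 = 73$)
$\left(W{\left(12,55 \right)} + \sqrt{n + \left(\left(3 + 6\right) - 19\right) 19}\right) + Z{\left(-12,48 \right)} = \left(73 + \sqrt{\frac{1}{201} + \left(\left(3 + 6\right) - 19\right) 19}\right) + \left(2 - 48\right) = \left(73 + \sqrt{\frac{1}{201} + \left(9 - 19\right) 19}\right) + \left(2 - 48\right) = \left(73 + \sqrt{\frac{1}{201} - 190}\right) - 46 = \left(73 + \sqrt{- \frac{38189}{201}}\right) - 46 = \left(73 + \frac{i \sqrt{7675989}}{201}\right) - 46 = 27 + \frac{i \sqrt{7675989}}{201}$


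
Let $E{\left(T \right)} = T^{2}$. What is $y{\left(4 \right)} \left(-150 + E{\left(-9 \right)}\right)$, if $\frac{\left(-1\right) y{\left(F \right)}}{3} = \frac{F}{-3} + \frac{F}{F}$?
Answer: $-69$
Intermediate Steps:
$y{\left(F \right)} = -3 + F$ ($y{\left(F \right)} = - 3 \left(\frac{F}{-3} + \frac{F}{F}\right) = - 3 \left(F \left(- \frac{1}{3}\right) + 1\right) = - 3 \left(- \frac{F}{3} + 1\right) = - 3 \left(1 - \frac{F}{3}\right) = -3 + F$)
$y{\left(4 \right)} \left(-150 + E{\left(-9 \right)}\right) = \left(-3 + 4\right) \left(-150 + \left(-9\right)^{2}\right) = 1 \left(-150 + 81\right) = 1 \left(-69\right) = -69$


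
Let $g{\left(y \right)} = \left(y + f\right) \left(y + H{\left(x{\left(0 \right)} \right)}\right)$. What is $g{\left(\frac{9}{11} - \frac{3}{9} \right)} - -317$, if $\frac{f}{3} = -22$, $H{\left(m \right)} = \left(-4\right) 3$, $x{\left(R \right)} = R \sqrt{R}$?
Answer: $\frac{1166773}{1089} \approx 1071.4$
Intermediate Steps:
$x{\left(R \right)} = R^{\frac{3}{2}}$
$H{\left(m \right)} = -12$
$f = -66$ ($f = 3 \left(-22\right) = -66$)
$g{\left(y \right)} = \left(-66 + y\right) \left(-12 + y\right)$ ($g{\left(y \right)} = \left(y - 66\right) \left(y - 12\right) = \left(-66 + y\right) \left(-12 + y\right)$)
$g{\left(\frac{9}{11} - \frac{3}{9} \right)} - -317 = \left(792 + \left(\frac{9}{11} - \frac{3}{9}\right)^{2} - 78 \left(\frac{9}{11} - \frac{3}{9}\right)\right) - -317 = \left(792 + \left(9 \cdot \frac{1}{11} - \frac{1}{3}\right)^{2} - 78 \left(9 \cdot \frac{1}{11} - \frac{1}{3}\right)\right) + 317 = \left(792 + \left(\frac{9}{11} - \frac{1}{3}\right)^{2} - 78 \left(\frac{9}{11} - \frac{1}{3}\right)\right) + 317 = \left(792 + \left(\frac{16}{33}\right)^{2} - \frac{416}{11}\right) + 317 = \left(792 + \frac{256}{1089} - \frac{416}{11}\right) + 317 = \frac{821560}{1089} + 317 = \frac{1166773}{1089}$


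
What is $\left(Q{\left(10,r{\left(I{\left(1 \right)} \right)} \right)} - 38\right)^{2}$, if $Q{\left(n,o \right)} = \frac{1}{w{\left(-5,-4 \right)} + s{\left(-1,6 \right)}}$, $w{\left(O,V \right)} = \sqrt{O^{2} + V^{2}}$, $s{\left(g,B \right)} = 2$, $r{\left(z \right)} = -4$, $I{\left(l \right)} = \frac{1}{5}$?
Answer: $\frac{1982505}{1369} - \frac{2816 \sqrt{41}}{1369} \approx 1435.0$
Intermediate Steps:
$I{\left(l \right)} = \frac{1}{5}$
$Q{\left(n,o \right)} = \frac{1}{2 + \sqrt{41}}$ ($Q{\left(n,o \right)} = \frac{1}{\sqrt{\left(-5\right)^{2} + \left(-4\right)^{2}} + 2} = \frac{1}{\sqrt{25 + 16} + 2} = \frac{1}{\sqrt{41} + 2} = \frac{1}{2 + \sqrt{41}}$)
$\left(Q{\left(10,r{\left(I{\left(1 \right)} \right)} \right)} - 38\right)^{2} = \left(\left(- \frac{2}{37} + \frac{\sqrt{41}}{37}\right) - 38\right)^{2} = \left(- \frac{1408}{37} + \frac{\sqrt{41}}{37}\right)^{2}$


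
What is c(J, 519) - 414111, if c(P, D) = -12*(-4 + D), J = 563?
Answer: -420291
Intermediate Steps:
c(P, D) = 48 - 12*D
c(J, 519) - 414111 = (48 - 12*519) - 414111 = (48 - 6228) - 414111 = -6180 - 414111 = -420291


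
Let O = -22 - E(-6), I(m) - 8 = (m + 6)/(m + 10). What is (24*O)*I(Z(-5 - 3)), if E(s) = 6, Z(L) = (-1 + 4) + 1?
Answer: -5856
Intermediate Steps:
Z(L) = 4 (Z(L) = 3 + 1 = 4)
I(m) = 8 + (6 + m)/(10 + m) (I(m) = 8 + (m + 6)/(m + 10) = 8 + (6 + m)/(10 + m))
O = -28 (O = -22 - 1*6 = -22 - 6 = -28)
(24*O)*I(Z(-5 - 3)) = (24*(-28))*((86 + 9*4)/(10 + 4)) = -672*(86 + 36)/14 = -48*122 = -672*61/7 = -5856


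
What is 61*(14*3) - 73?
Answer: 2489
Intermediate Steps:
61*(14*3) - 73 = 61*42 - 73 = 2562 - 73 = 2489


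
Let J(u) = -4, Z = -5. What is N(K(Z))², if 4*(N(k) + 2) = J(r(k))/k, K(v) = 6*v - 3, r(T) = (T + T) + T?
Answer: 4225/1089 ≈ 3.8797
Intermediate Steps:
r(T) = 3*T (r(T) = 2*T + T = 3*T)
K(v) = -3 + 6*v
N(k) = -2 - 1/k (N(k) = -2 + (-4/k)/4 = -2 - 1/k)
N(K(Z))² = (-2 - 1/(-3 + 6*(-5)))² = (-2 - 1/(-3 - 30))² = (-2 - 1/(-33))² = (-2 - 1*(-1/33))² = (-2 + 1/33)² = (-65/33)² = 4225/1089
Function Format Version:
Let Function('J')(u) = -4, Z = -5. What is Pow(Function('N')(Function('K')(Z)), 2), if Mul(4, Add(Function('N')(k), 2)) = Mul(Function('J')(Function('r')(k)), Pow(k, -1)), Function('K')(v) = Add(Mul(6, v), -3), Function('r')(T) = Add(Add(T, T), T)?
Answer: Rational(4225, 1089) ≈ 3.8797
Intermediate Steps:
Function('r')(T) = Mul(3, T) (Function('r')(T) = Add(Mul(2, T), T) = Mul(3, T))
Function('K')(v) = Add(-3, Mul(6, v))
Function('N')(k) = Add(-2, Mul(-1, Pow(k, -1))) (Function('N')(k) = Add(-2, Mul(Rational(1, 4), Mul(-4, Pow(k, -1)))) = Add(-2, Mul(-1, Pow(k, -1))))
Pow(Function('N')(Function('K')(Z)), 2) = Pow(Add(-2, Mul(-1, Pow(Add(-3, Mul(6, -5)), -1))), 2) = Pow(Add(-2, Mul(-1, Pow(Add(-3, -30), -1))), 2) = Pow(Add(-2, Mul(-1, Pow(-33, -1))), 2) = Pow(Add(-2, Mul(-1, Rational(-1, 33))), 2) = Pow(Add(-2, Rational(1, 33)), 2) = Pow(Rational(-65, 33), 2) = Rational(4225, 1089)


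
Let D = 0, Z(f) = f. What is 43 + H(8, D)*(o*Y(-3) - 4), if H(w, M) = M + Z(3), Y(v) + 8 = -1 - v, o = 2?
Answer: -5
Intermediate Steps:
Y(v) = -9 - v (Y(v) = -8 + (-1 - v) = -9 - v)
H(w, M) = 3 + M (H(w, M) = M + 3 = 3 + M)
43 + H(8, D)*(o*Y(-3) - 4) = 43 + (3 + 0)*(2*(-9 - 1*(-3)) - 4) = 43 + 3*(2*(-9 + 3) - 4) = 43 + 3*(2*(-6) - 4) = 43 + 3*(-12 - 4) = 43 + 3*(-16) = 43 - 48 = -5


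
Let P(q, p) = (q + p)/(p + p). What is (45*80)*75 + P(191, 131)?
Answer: 35370161/131 ≈ 2.7000e+5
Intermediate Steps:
P(q, p) = (p + q)/(2*p) (P(q, p) = (p + q)/((2*p)) = (p + q)*(1/(2*p)) = (p + q)/(2*p))
(45*80)*75 + P(191, 131) = (45*80)*75 + (½)*(131 + 191)/131 = 3600*75 + (½)*(1/131)*322 = 270000 + 161/131 = 35370161/131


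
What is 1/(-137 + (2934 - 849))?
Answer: 1/1948 ≈ 0.00051335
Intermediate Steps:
1/(-137 + (2934 - 849)) = 1/(-137 + 2085) = 1/1948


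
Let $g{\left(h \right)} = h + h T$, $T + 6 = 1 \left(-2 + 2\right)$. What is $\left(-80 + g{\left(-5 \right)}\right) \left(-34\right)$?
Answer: $1870$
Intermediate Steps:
$T = -6$ ($T = -6 + 1 \left(-2 + 2\right) = -6 + 1 \cdot 0 = -6 + 0 = -6$)
$g{\left(h \right)} = - 5 h$ ($g{\left(h \right)} = h + h \left(-6\right) = h - 6 h = - 5 h$)
$\left(-80 + g{\left(-5 \right)}\right) \left(-34\right) = \left(-80 - -25\right) \left(-34\right) = \left(-80 + 25\right) \left(-34\right) = \left(-55\right) \left(-34\right) = 1870$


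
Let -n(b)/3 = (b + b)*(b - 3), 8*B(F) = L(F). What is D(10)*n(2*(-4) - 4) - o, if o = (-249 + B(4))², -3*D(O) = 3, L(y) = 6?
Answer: -968769/16 ≈ -60548.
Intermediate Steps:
B(F) = ¾ (B(F) = (⅛)*6 = ¾)
D(O) = -1 (D(O) = -⅓*3 = -1)
n(b) = -6*b*(-3 + b) (n(b) = -3*(b + b)*(b - 3) = -3*2*b*(-3 + b) = -6*b*(-3 + b))
o = 986049/16 (o = (-249 + ¾)² = (-993/4)² = 986049/16 ≈ 61628.)
D(10)*n(2*(-4) - 4) - o = -6*(2*(-4) - 4)*(3 - (2*(-4) - 4)) - 1*986049/16 = -6*(-8 - 4)*(3 - (-8 - 4)) - 986049/16 = -6*(-12)*(3 - 1*(-12)) - 986049/16 = -6*(-12)*(3 + 12) - 986049/16 = -6*(-12)*15 - 986049/16 = -1*(-1080) - 986049/16 = 1080 - 986049/16 = -968769/16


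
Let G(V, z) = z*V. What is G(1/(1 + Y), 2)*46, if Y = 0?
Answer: 92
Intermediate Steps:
G(V, z) = V*z
G(1/(1 + Y), 2)*46 = (2/(1 + 0))*46 = (2/1)*46 = (1*2)*46 = 2*46 = 92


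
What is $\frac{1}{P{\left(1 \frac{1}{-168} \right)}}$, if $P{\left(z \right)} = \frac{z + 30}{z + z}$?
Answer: $- \frac{2}{5039} \approx -0.0003969$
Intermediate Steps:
$P{\left(z \right)} = \frac{30 + z}{2 z}$
$\frac{1}{P{\left(1 \frac{1}{-168} \right)}} = \frac{1}{\frac{1}{2} \frac{1}{1 \frac{1}{-168}} \left(30 + 1 \frac{1}{-168}\right)} = \frac{1}{\frac{1}{2} \frac{1}{1 \left(- \frac{1}{168}\right)} \left(30 + 1 \left(- \frac{1}{168}\right)\right)} = \frac{1}{\frac{1}{2} \frac{1}{- \frac{1}{168}} \left(30 - \frac{1}{168}\right)} = \frac{1}{\frac{1}{2} \left(-168\right) \frac{5039}{168}} = \frac{1}{- \frac{5039}{2}} = - \frac{2}{5039}$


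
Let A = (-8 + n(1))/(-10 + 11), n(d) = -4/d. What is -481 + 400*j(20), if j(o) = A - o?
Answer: -13281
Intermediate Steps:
A = -12 (A = (-8 - 4/1)/(-10 + 11) = (-8 - 4*1)/1 = (-8 - 4)*1 = -12*1 = -12)
j(o) = -12 - o
-481 + 400*j(20) = -481 + 400*(-12 - 1*20) = -481 + 400*(-12 - 20) = -481 + 400*(-32) = -481 - 12800 = -13281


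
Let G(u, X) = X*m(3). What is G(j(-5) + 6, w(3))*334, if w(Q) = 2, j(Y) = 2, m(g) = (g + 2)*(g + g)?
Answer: 20040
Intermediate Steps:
m(g) = 2*g*(2 + g) (m(g) = (2 + g)*(2*g) = 2*g*(2 + g))
G(u, X) = 30*X (G(u, X) = X*(2*3*(2 + 3)) = X*(2*3*5) = X*30 = 30*X)
G(j(-5) + 6, w(3))*334 = (30*2)*334 = 60*334 = 20040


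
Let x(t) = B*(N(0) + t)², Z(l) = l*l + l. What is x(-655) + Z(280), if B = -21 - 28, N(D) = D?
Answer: -20943545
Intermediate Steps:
Z(l) = l + l² (Z(l) = l² + l = l + l²)
B = -49
x(t) = -49*t² (x(t) = -49*(0 + t)² = -49*t²)
x(-655) + Z(280) = -49*(-655)² + 280*(1 + 280) = -49*429025 + 280*281 = -21022225 + 78680 = -20943545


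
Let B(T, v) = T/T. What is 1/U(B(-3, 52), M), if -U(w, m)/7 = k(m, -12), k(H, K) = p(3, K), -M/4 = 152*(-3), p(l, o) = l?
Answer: -1/21 ≈ -0.047619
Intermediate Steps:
B(T, v) = 1
M = 1824 (M = -608*(-3) = -4*(-456) = 1824)
k(H, K) = 3
U(w, m) = -21 (U(w, m) = -7*3 = -21)
1/U(B(-3, 52), M) = 1/(-21) = -1/21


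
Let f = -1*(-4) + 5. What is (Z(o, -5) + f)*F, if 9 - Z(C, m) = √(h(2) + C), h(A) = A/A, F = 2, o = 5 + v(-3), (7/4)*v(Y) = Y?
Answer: 36 - 2*√210/7 ≈ 31.860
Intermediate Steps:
v(Y) = 4*Y/7
o = 23/7 (o = 5 + (4/7)*(-3) = 5 - 12/7 = 23/7 ≈ 3.2857)
h(A) = 1
Z(C, m) = 9 - √(1 + C)
f = 9 (f = 4 + 5 = 9)
(Z(o, -5) + f)*F = ((9 - √(1 + 23/7)) + 9)*2 = ((9 - √(30/7)) + 9)*2 = ((9 - √210/7) + 9)*2 = (18 - √210/7)*2 = 36 - 2*√210/7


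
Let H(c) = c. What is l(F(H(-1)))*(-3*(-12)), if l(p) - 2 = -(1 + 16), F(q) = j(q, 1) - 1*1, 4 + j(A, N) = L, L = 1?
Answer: -540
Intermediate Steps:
j(A, N) = -3 (j(A, N) = -4 + 1 = -3)
F(q) = -4 (F(q) = -3 - 1*1 = -3 - 1 = -4)
l(p) = -15 (l(p) = 2 - (1 + 16) = 2 - 1*17 = 2 - 17 = -15)
l(F(H(-1)))*(-3*(-12)) = -(-45)*(-12) = -15*36 = -540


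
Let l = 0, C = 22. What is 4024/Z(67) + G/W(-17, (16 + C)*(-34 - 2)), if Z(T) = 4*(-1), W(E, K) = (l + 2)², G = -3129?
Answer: -7153/4 ≈ -1788.3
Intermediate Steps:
W(E, K) = 4 (W(E, K) = (0 + 2)² = 2² = 4)
Z(T) = -4
4024/Z(67) + G/W(-17, (16 + C)*(-34 - 2)) = 4024/(-4) - 3129/4 = 4024*(-¼) - 3129*¼ = -1006 - 3129/4 = -7153/4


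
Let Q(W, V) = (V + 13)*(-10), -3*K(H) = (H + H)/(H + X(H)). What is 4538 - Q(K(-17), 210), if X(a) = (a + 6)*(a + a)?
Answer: 6768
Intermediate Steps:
X(a) = 2*a*(6 + a) (X(a) = (6 + a)*(2*a) = 2*a*(6 + a))
K(H) = -2*H/(3*(H + 2*H*(6 + H))) (K(H) = -(H + H)/(3*(H + 2*H*(6 + H))) = -2*H/(3*(H + 2*H*(6 + H))))
Q(W, V) = -130 - 10*V (Q(W, V) = (13 + V)*(-10) = -130 - 10*V)
4538 - Q(K(-17), 210) = 4538 - (-130 - 10*210) = 4538 - (-130 - 2100) = 4538 - 1*(-2230) = 4538 + 2230 = 6768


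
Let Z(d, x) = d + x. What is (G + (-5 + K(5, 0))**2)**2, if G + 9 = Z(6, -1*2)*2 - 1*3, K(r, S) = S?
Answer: 441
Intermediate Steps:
G = -4 (G = -9 + ((6 - 1*2)*2 - 1*3) = -9 + ((6 - 2)*2 - 3) = -9 + (4*2 - 3) = -9 + (8 - 3) = -9 + 5 = -4)
(G + (-5 + K(5, 0))**2)**2 = (-4 + (-5 + 0)**2)**2 = (-4 + (-5)**2)**2 = (-4 + 25)**2 = 21**2 = 441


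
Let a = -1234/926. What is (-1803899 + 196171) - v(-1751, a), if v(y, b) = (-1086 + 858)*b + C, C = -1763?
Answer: -743702471/463 ≈ -1.6063e+6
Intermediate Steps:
a = -617/463 (a = -1234*1/926 = -617/463 ≈ -1.3326)
v(y, b) = -1763 - 228*b (v(y, b) = (-1086 + 858)*b - 1763 = -228*b - 1763 = -1763 - 228*b)
(-1803899 + 196171) - v(-1751, a) = (-1803899 + 196171) - (-1763 - 228*(-617/463)) = -1607728 - (-1763 + 140676/463) = -1607728 - 1*(-675593/463) = -1607728 + 675593/463 = -743702471/463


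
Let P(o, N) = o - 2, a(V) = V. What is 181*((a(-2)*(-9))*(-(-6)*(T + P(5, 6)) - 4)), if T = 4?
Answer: 123804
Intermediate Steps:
P(o, N) = -2 + o
181*((a(-2)*(-9))*(-(-6)*(T + P(5, 6)) - 4)) = 181*((-2*(-9))*(-(-6)*(4 + (-2 + 5)) - 4)) = 181*(18*(-(-6)*(4 + 3) - 4)) = 181*(18*(-(-6)*7 - 4)) = 181*(18*(-2*(-21) - 4)) = 181*(18*(42 - 4)) = 181*(18*38) = 181*684 = 123804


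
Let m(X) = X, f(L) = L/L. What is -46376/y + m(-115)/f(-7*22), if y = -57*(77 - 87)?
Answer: -55963/285 ≈ -196.36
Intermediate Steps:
f(L) = 1
y = 570 (y = -57*(-10) = 570)
-46376/y + m(-115)/f(-7*22) = -46376/570 - 115/1 = -46376*1/570 - 115*1 = -23188/285 - 115 = -55963/285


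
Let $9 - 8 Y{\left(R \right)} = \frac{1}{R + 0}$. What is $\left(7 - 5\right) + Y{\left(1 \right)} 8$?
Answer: $10$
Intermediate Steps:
$Y{\left(R \right)} = \frac{9}{8} - \frac{1}{8 R}$ ($Y{\left(R \right)} = \frac{9}{8} - \frac{1}{8 \left(R + 0\right)} = \frac{9}{8} - \frac{1}{8 R}$)
$\left(7 - 5\right) + Y{\left(1 \right)} 8 = \left(7 - 5\right) + \frac{-1 + 9 \cdot 1}{8 \cdot 1} \cdot 8 = \left(7 - 5\right) + \frac{1}{8} \cdot 1 \left(-1 + 9\right) 8 = 2 + \frac{1}{8} \cdot 1 \cdot 8 \cdot 8 = 2 + 1 \cdot 8 = 2 + 8 = 10$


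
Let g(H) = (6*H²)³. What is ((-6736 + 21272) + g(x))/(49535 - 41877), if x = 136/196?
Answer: 100765314253796/52998288692629 ≈ 1.9013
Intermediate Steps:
x = 34/49 (x = 136*(1/196) = 34/49 ≈ 0.69388)
g(H) = 216*H⁶
((-6736 + 21272) + g(x))/(49535 - 41877) = ((-6736 + 21272) + 216*(34/49)⁶)/(49535 - 41877) = (14536 + 216*(1544804416/13841287201))/7658 = (14536 + 333677753856/13841287201)*(1/7658) = (201530628507592/13841287201)*(1/7658) = 100765314253796/52998288692629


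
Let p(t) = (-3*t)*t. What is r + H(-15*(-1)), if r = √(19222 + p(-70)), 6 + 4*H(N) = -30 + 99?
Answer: 63/4 + √4522 ≈ 82.996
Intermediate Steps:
H(N) = 63/4 (H(N) = -3/2 + (-30 + 99)/4 = -3/2 + (¼)*69 = -3/2 + 69/4 = 63/4)
p(t) = -3*t²
r = √4522 (r = √(19222 - 3*(-70)²) = √(19222 - 3*4900) = √(19222 - 14700) = √4522 ≈ 67.246)
r + H(-15*(-1)) = √4522 + 63/4 = 63/4 + √4522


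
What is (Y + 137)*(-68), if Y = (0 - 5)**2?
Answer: -11016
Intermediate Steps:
Y = 25 (Y = (-5)**2 = 25)
(Y + 137)*(-68) = (25 + 137)*(-68) = 162*(-68) = -11016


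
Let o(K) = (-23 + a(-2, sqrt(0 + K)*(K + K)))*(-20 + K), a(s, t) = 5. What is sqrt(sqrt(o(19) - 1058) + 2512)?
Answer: 2*sqrt(628 + I*sqrt(65)) ≈ 50.121 + 0.32171*I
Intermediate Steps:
o(K) = 360 - 18*K (o(K) = (-23 + 5)*(-20 + K) = -18*(-20 + K) = 360 - 18*K)
sqrt(sqrt(o(19) - 1058) + 2512) = sqrt(sqrt((360 - 18*19) - 1058) + 2512) = sqrt(sqrt((360 - 342) - 1058) + 2512) = sqrt(sqrt(18 - 1058) + 2512) = sqrt(sqrt(-1040) + 2512) = sqrt(4*I*sqrt(65) + 2512) = sqrt(2512 + 4*I*sqrt(65))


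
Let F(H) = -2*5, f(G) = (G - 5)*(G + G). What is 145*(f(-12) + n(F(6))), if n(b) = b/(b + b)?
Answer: 118465/2 ≈ 59233.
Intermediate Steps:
f(G) = 2*G*(-5 + G) (f(G) = (-5 + G)*(2*G) = 2*G*(-5 + G))
F(H) = -10
n(b) = 1/2 (n(b) = b/((2*b)) = (1/(2*b))*b = 1/2)
145*(f(-12) + n(F(6))) = 145*(2*(-12)*(-5 - 12) + 1/2) = 145*(2*(-12)*(-17) + 1/2) = 145*(408 + 1/2) = 145*(817/2) = 118465/2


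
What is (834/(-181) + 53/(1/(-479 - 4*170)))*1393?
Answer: -15488935553/181 ≈ -8.5574e+7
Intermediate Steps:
(834/(-181) + 53/(1/(-479 - 4*170)))*1393 = (834*(-1/181) + 53/(1/(-479 - 680)))*1393 = (-834/181 + 53/(1/(-1159)))*1393 = (-834/181 + 53/(-1/1159))*1393 = (-834/181 + 53*(-1159))*1393 = (-834/181 - 61427)*1393 = -11119121/181*1393 = -15488935553/181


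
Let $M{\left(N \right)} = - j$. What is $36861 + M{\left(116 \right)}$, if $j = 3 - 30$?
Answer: $36888$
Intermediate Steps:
$j = -27$ ($j = 3 - 30 = -27$)
$M{\left(N \right)} = 27$ ($M{\left(N \right)} = \left(-1\right) \left(-27\right) = 27$)
$36861 + M{\left(116 \right)} = 36861 + 27 = 36888$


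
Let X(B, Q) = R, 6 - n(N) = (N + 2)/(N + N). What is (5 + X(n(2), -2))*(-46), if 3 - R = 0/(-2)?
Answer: -368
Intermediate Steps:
n(N) = 6 - (2 + N)/(2*N) (n(N) = 6 - (N + 2)/(N + N) = 6 - (2 + N)/(2*N))
R = 3 (R = 3 - 0/(-2) = 3 - 0*(-1)/2 = 3 - 1*0 = 3 + 0 = 3)
X(B, Q) = 3
(5 + X(n(2), -2))*(-46) = (5 + 3)*(-46) = 8*(-46) = -368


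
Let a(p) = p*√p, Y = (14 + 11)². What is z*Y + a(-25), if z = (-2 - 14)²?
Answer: 160000 - 125*I ≈ 1.6e+5 - 125.0*I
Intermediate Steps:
Y = 625 (Y = 25² = 625)
a(p) = p^(3/2)
z = 256 (z = (-16)² = 256)
z*Y + a(-25) = 256*625 + (-25)^(3/2) = 160000 - 125*I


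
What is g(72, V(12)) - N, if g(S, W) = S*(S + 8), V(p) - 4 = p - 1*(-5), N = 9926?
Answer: -4166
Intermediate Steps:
V(p) = 9 + p (V(p) = 4 + (p - 1*(-5)) = 4 + (p + 5) = 4 + (5 + p) = 9 + p)
g(S, W) = S*(8 + S)
g(72, V(12)) - N = 72*(8 + 72) - 1*9926 = 72*80 - 9926 = 5760 - 9926 = -4166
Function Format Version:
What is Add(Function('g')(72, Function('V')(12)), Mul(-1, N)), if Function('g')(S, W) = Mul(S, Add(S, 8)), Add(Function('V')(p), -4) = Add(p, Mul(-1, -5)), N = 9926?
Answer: -4166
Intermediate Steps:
Function('V')(p) = Add(9, p) (Function('V')(p) = Add(4, Add(p, Mul(-1, -5))) = Add(4, Add(p, 5)) = Add(4, Add(5, p)) = Add(9, p))
Function('g')(S, W) = Mul(S, Add(8, S))
Add(Function('g')(72, Function('V')(12)), Mul(-1, N)) = Add(Mul(72, Add(8, 72)), Mul(-1, 9926)) = Add(Mul(72, 80), -9926) = Add(5760, -9926) = -4166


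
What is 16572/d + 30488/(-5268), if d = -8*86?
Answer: -6767315/226524 ≈ -29.875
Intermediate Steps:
d = -688
16572/d + 30488/(-5268) = 16572/(-688) + 30488/(-5268) = 16572*(-1/688) + 30488*(-1/5268) = -4143/172 - 7622/1317 = -6767315/226524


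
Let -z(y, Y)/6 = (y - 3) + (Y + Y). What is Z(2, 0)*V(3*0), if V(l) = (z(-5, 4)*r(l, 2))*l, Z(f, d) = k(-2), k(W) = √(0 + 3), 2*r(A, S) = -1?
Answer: 0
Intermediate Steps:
r(A, S) = -½ (r(A, S) = (½)*(-1) = -½)
z(y, Y) = 18 - 12*Y - 6*y (z(y, Y) = -6*((y - 3) + (Y + Y)) = -6*((-3 + y) + 2*Y) = -6*(-3 + y + 2*Y) = 18 - 12*Y - 6*y)
k(W) = √3
Z(f, d) = √3
V(l) = 0 (V(l) = ((18 - 12*4 - 6*(-5))*(-½))*l = ((18 - 48 + 30)*(-½))*l = (0*(-½))*l = 0*l = 0)
Z(2, 0)*V(3*0) = √3*0 = 0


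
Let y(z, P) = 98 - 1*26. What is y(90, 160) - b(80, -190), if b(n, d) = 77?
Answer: -5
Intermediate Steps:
y(z, P) = 72 (y(z, P) = 98 - 26 = 72)
y(90, 160) - b(80, -190) = 72 - 1*77 = 72 - 77 = -5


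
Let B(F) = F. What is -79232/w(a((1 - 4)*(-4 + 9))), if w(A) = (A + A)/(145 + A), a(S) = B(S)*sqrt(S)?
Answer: -39616 - 1148864*I*sqrt(15)/45 ≈ -39616.0 - 98879.0*I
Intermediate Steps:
a(S) = S**(3/2) (a(S) = S*sqrt(S) = S**(3/2))
w(A) = 2*A/(145 + A) (w(A) = (2*A)/(145 + A) = 2*A/(145 + A))
-79232/w(a((1 - 4)*(-4 + 9))) = -79232*(145 + ((1 - 4)*(-4 + 9))**(3/2))/(2*(1 - 4)**(3/2)*(-4 + 9)**(3/2)) = -79232*I*sqrt(15)*(145 + (-3*5)**(3/2))/450 = -79232*I*sqrt(15)*(145 + (-15)**(3/2))/450 = -79232*I*sqrt(15)*(145 - 15*I*sqrt(15))/450 = -39616*I*sqrt(15)*(145 - 15*I*sqrt(15))/225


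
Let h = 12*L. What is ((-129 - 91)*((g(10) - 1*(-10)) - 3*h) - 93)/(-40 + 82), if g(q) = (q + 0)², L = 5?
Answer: 15307/42 ≈ 364.45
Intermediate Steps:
h = 60 (h = 12*5 = 60)
g(q) = q²
((-129 - 91)*((g(10) - 1*(-10)) - 3*h) - 93)/(-40 + 82) = ((-129 - 91)*((10² - 1*(-10)) - 3*60) - 93)/(-40 + 82) = (-220*((100 + 10) - 180) - 93)/42 = (-220*(110 - 180) - 93)*(1/42) = (-220*(-70) - 93)*(1/42) = (15400 - 93)*(1/42) = 15307*(1/42) = 15307/42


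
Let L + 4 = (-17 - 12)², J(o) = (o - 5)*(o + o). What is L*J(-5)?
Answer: 83700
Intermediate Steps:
J(o) = 2*o*(-5 + o) (J(o) = (-5 + o)*(2*o) = 2*o*(-5 + o))
L = 837 (L = -4 + (-17 - 12)² = -4 + (-29)² = -4 + 841 = 837)
L*J(-5) = 837*(2*(-5)*(-5 - 5)) = 837*(2*(-5)*(-10)) = 837*100 = 83700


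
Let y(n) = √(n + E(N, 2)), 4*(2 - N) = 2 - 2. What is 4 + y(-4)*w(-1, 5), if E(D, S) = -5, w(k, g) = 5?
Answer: 4 + 15*I ≈ 4.0 + 15.0*I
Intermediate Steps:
N = 2 (N = 2 - (2 - 2)/4 = 2 - ¼*0 = 2 + 0 = 2)
y(n) = √(-5 + n) (y(n) = √(n - 5) = √(-5 + n))
4 + y(-4)*w(-1, 5) = 4 + √(-5 - 4)*5 = 4 + √(-9)*5 = 4 + (3*I)*5 = 4 + 15*I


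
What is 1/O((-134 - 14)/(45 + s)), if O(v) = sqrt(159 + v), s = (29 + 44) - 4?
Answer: sqrt(512373)/8989 ≈ 0.079631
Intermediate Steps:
s = 69 (s = 73 - 4 = 69)
1/O((-134 - 14)/(45 + s)) = 1/(sqrt(159 + (-134 - 14)/(45 + 69))) = 1/(sqrt(159 - 148/114)) = 1/(sqrt(159 - 148*1/114)) = 1/(sqrt(159 - 74/57)) = 1/(sqrt(8989/57)) = 1/(sqrt(512373)/57) = sqrt(512373)/8989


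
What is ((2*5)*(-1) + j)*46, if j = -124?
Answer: -6164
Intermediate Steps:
((2*5)*(-1) + j)*46 = ((2*5)*(-1) - 124)*46 = (10*(-1) - 124)*46 = (-10 - 124)*46 = -134*46 = -6164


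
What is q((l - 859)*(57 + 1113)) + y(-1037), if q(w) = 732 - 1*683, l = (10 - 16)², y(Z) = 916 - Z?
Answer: 2002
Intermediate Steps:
l = 36 (l = (-6)² = 36)
q(w) = 49 (q(w) = 732 - 683 = 49)
q((l - 859)*(57 + 1113)) + y(-1037) = 49 + (916 - 1*(-1037)) = 49 + (916 + 1037) = 49 + 1953 = 2002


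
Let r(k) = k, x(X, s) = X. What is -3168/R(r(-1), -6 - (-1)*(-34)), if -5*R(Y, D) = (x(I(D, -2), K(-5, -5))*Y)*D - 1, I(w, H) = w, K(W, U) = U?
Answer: -15840/1601 ≈ -9.8938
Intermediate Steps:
R(Y, D) = ⅕ - Y*D²/5 (R(Y, D) = -((D*Y)*D - 1)/5 = -(Y*D² - 1)/5 = -(-1 + Y*D²)/5 = ⅕ - Y*D²/5)
-3168/R(r(-1), -6 - (-1)*(-34)) = -3168/(⅕ - ⅕*(-1)*(-6 - (-1)*(-34))²) = -3168/(⅕ - ⅕*(-1)*(-6 - 1*34)²) = -3168/(⅕ - ⅕*(-1)*(-6 - 34)²) = -3168/(⅕ - ⅕*(-1)*(-40)²) = -3168/(⅕ - ⅕*(-1)*1600) = -3168/(⅕ + 320) = -3168/1601/5 = -3168*5/1601 = -1*15840/1601 = -15840/1601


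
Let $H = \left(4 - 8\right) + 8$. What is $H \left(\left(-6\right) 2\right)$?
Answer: $-48$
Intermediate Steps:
$H = 4$ ($H = -4 + 8 = 4$)
$H \left(\left(-6\right) 2\right) = 4 \left(\left(-6\right) 2\right) = 4 \left(-12\right) = -48$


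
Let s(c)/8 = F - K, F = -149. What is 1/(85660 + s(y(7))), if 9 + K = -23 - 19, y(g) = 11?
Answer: 1/84876 ≈ 1.1782e-5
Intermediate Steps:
K = -51 (K = -9 + (-23 - 19) = -9 - 42 = -51)
s(c) = -784 (s(c) = 8*(-149 - 1*(-51)) = 8*(-149 + 51) = 8*(-98) = -784)
1/(85660 + s(y(7))) = 1/(85660 - 784) = 1/84876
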